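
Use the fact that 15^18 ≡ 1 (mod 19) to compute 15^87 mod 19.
By Fermat: 15^{18} ≡ 1 (mod 19). 87 = 4×18 + 15. So 15^{87} ≡ 15^{15} ≡ 8 (mod 19)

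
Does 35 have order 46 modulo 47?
ord_47(35) divides 46. For each prime q|46: 35^{23}≡46, 35^{2}≡3, none ≡ 1. So 35 has order 46 and is a primitive root mod 47.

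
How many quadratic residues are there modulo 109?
The squaring map on Z_109* is 2-to-1, so there are (108)/2 = 54 QRs.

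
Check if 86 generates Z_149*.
86^{74} ≡ 1 mod 149 and 74 < 148, so ord_149(86) = 74 ≠ 148 and 86 is not a primitive root.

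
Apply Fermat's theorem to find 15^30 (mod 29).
By Fermat: 15^{28} ≡ 1 (mod 29). So 15^{30} = 15^{28} · 15^{2} ≡ 15^{2} ≡ 22 (mod 29)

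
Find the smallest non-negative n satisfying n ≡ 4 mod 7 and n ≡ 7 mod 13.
M = 7 × 13 = 91. M₁ = 13, y₁ ≡ 6 mod 7. M₂ = 7, y₂ ≡ 2 mod 13. n = 4×13×6 + 7×7×2 ≡ 46 mod 91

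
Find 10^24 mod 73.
By repeated squaring mod 73: 10^{1}≡10, 10^{2}≡27, 10^{4}≡72, 10^{8}≡1, 10^{16}≡1. Then 10^{24} = 10^{16+8} ≡ 1 × 1 ≡ 1 mod 73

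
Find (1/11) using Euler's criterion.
(1/11) = 1^{5} mod 11 = 1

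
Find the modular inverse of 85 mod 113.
Since 113 is prime, by Fermat 85^(-1) ≡ 85^{111} ≡ 4 (mod 113). Verify: 85 × 4 = 340 ≡ 1 (mod 113)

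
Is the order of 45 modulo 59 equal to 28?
Powers of 45 mod 59: 45^1≡45, 45^2≡19, 45^3≡29, 45^4≡7, 45^5≡20, 45^6≡15, 45^7≡26, 45^8≡49, 45^9≡22, 45^10≡46, 45^11≡5, 45^12≡48, 45^13≡36, 45^14≡27, 45^15≡35, 45^16≡41, 45^17≡16, 45^18≡12, 45^19≡9, 45^20≡51, 45^21≡53, 45^22≡25, 45^23≡4, 45^24≡3, 45^25≡17, 45^26≡57, 45^27≡28, 45^28≡21, 45^29≡1. 45^28≡21≢1, so ord ≠ 28. No, the actual order is 29.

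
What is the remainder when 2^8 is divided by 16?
By repeated squaring mod 16: 2^{1}≡2, 2^{2}≡4, 2^{4}≡0, 2^{8}≡0. So 2^{8} ≡ 0 mod 16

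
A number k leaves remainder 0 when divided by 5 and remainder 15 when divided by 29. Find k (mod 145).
M = 5 × 29 = 145. M₁ = 29, y₁ ≡ 4 (mod 5). M₂ = 5, y₂ ≡ 6 (mod 29). k = 0×29×4 + 15×5×6 ≡ 15 (mod 145)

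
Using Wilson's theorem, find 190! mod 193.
(192)! = (190)! × (191) × (192) ≡ -1 mod 193. So (190)! ≡ -1 × [(192)(191)]^(-1) ≡ 96 mod 193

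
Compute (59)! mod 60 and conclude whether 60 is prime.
(59)! mod 60 = 0. Since 0 ≢ -1 (mod 60), 60 is not prime.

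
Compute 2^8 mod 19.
By repeated squaring (mod 19): 2^{1}≡2, 2^{2}≡4, 2^{4}≡16, 2^{8}≡9. So 2^{8} ≡ 9 (mod 19)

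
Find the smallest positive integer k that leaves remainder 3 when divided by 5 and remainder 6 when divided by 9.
M = 5 × 9 = 45. M₁ = 9, y₁ ≡ 4 (mod 5). M₂ = 5, y₂ ≡ 2 (mod 9). k = 3×9×4 + 6×5×2 ≡ 33 (mod 45)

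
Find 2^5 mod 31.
By repeated squaring mod 31: 2^{1}≡2, 2^{2}≡4, 2^{4}≡16. Then 2^{5} = 2^{4+1} ≡ 16 × 2 ≡ 1 mod 31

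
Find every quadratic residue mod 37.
Squares in Z_37*: {1, 3, 4, 7, 9, 10, 11, 12, 16, 21, 25, 26, 27, 28, 30, 33, 34, 36}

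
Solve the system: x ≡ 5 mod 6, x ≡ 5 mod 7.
M = 6 × 7 = 42. M₁ = 7, y₁ ≡ 1 mod 6. M₂ = 6, y₂ ≡ 6 mod 7. x = 5×7×1 + 5×6×6 ≡ 5 mod 42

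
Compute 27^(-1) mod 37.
Since 37 is prime, by Fermat 27^(-1) ≡ 27^{35} ≡ 11 mod 37. Verify: 27 × 11 = 297 ≡ 1 mod 37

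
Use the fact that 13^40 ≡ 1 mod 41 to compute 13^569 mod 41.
By Fermat: 13^{40} ≡ 1 mod 41. 569 ≡ 9 mod 40. So 13^{569} ≡ 13^{9} ≡ 7 mod 41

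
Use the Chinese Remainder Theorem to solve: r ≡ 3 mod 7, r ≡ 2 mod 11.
M = 7 × 11 = 77. M₁ = 11, y₁ ≡ 2 mod 7. M₂ = 7, y₂ ≡ 8 mod 11. r = 3×11×2 + 2×7×8 ≡ 24 mod 77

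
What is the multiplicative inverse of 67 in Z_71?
Since 71 is prime, by Fermat 67^(-1) ≡ 67^{69} ≡ 53 (mod 71). Verify: 67 × 53 = 3551 ≡ 1 (mod 71)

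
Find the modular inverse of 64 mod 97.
Since 97 is prime, by Fermat 64^(-1) ≡ 64^{95} ≡ 47 (mod 97). Verify: 64 × 47 = 3008 ≡ 1 (mod 97)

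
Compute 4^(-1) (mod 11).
Since 11 is prime, by Fermat 4^(-1) ≡ 4^{9} ≡ 3 (mod 11). Verify: 4 × 3 = 12 ≡ 1 (mod 11)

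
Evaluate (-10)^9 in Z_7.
Using Fermat: (-10)^{6} ≡ 1 mod 7. 9 ≡ 3 mod 6. So (-10)^{9} ≡ (-10)^{3} ≡ 1 mod 7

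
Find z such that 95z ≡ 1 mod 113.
Since 113 is prime, by Fermat 95^(-1) ≡ 95^{111} ≡ 69 mod 113. Verify: 95 × 69 = 6555 ≡ 1 mod 113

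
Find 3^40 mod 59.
By repeated squaring mod 59: 3^{1}≡3, 3^{2}≡9, 3^{4}≡22, 3^{8}≡12, 3^{16}≡26, 3^{32}≡27. Then 3^{40} = 3^{32+8} ≡ 27 × 12 ≡ 29 mod 59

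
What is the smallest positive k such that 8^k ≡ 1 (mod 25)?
Powers of 8 mod 25: 8^1≡8, 8^2≡14, 8^3≡12, 8^4≡21, 8^5≡18, 8^6≡19, 8^7≡2, 8^8≡16, 8^9≡3, 8^10≡24, 8^11≡17, 8^12≡11, 8^13≡13, 8^14≡4, 8^15≡7, 8^16≡6, 8^17≡23, 8^18≡9, 8^19≡22, 8^20≡1. Order = 20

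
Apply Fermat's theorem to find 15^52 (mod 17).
By Fermat: 15^{16} ≡ 1 (mod 17). 52 = 3×16 + 4. So 15^{52} ≡ 15^{4} ≡ 16 (mod 17)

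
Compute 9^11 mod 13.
By repeated squaring (mod 13): 9^{1}≡9, 9^{2}≡3, 9^{4}≡9, 9^{8}≡3. Then 9^{11} = 9^{8+2+1} ≡ 3 × 3 × 9 ≡ 3 (mod 13)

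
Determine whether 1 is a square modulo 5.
By Euler's criterion: 1^{2} ≡ 1 mod 5. Since this equals 1, 1 is a QR.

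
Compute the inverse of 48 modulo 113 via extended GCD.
Extended GCD: 48(-40) + 113(17) = 1. So 48^(-1) ≡ -40 ≡ 73 (mod 113). Verify: 48 × 73 = 3504 ≡ 1 (mod 113)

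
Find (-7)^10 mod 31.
By repeated squaring mod 31: (-7)^{1}≡24, (-7)^{2}≡18, (-7)^{4}≡14, (-7)^{8}≡10. Then (-7)^{10} = (-7)^{8+2} ≡ 10 × 18 ≡ 25 mod 31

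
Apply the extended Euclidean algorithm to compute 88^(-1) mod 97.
Extended GCD: 88(43) + 97(-39) = 1. So 88^(-1) ≡ 43 (mod 97). Verify: 88 × 43 = 3784 ≡ 1 (mod 97)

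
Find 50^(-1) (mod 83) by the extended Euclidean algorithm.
Extended GCD: 50(5) + 83(-3) = 1. So 50^(-1) ≡ 5 (mod 83). Verify: 50 × 5 = 250 ≡ 1 (mod 83)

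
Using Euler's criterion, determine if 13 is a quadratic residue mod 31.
By Euler's criterion: 13^{15} ≡ 30 mod 31. Since this equals -1 (≡ 30), 13 is not a QR.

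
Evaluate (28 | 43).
(28/43) = 28^{21} mod 43 = -1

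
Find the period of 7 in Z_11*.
Powers of 7 mod 11: 7^1≡7, 7^2≡5, 7^3≡2, 7^4≡3, 7^5≡10, 7^6≡4, 7^7≡6, 7^8≡9, 7^9≡8, 7^10≡1. ord_11(7) = 10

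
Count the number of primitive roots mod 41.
Number of primitive roots mod 41 = φ(p-1) = φ(40) = 16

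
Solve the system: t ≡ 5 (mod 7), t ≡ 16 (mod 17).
M = 7 × 17 = 119. M₁ = 17, y₁ ≡ 5 (mod 7). M₂ = 7, y₂ ≡ 5 (mod 17). t = 5×17×5 + 16×7×5 ≡ 33 (mod 119)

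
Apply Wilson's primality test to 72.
(71)! mod 72 = 0. Since 0 ≢ -1 (mod 72), 72 is not prime.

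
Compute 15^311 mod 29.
Using Fermat: 15^{28} ≡ 1 mod 29. 311 ≡ 3 mod 28. So 15^{311} ≡ 15^{3} ≡ 11 mod 29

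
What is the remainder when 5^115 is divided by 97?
Using Fermat: 5^{96} ≡ 1 (mod 97). 115 ≡ 19 (mod 96). So 5^{115} ≡ 5^{19} ≡ 38 (mod 97)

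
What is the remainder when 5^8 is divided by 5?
By repeated squaring mod 5: 5^{1}≡0, 5^{2}≡0, 5^{4}≡0, 5^{8}≡0. So 5^{8} ≡ 0 mod 5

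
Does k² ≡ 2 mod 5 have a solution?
By Euler's criterion: 2^{2} ≡ 4 mod 5. Since this equals -1 (≡ 4), 2 is not a QR.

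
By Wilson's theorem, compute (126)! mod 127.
By Wilson's theorem, (126)! ≡ -1 ≡ 126 mod 127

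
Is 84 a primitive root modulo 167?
84^{83} ≡ 1 mod 167 and 83 < 166, so ord_167(84) = 83 ≠ 166 and 84 is not a primitive root.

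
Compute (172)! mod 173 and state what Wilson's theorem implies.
(172)! mod 173 = 172. Since this equals -1 mod 173, Wilson confirms 173 is prime.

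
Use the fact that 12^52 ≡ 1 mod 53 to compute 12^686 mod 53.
By Fermat: 12^{52} ≡ 1 mod 53. 686 ≡ 10 mod 52. So 12^{686} ≡ 12^{10} ≡ 9 mod 53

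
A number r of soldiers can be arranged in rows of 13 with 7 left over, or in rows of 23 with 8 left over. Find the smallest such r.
M = 13 × 23 = 299. M₁ = 23, y₁ ≡ 4 mod 13. M₂ = 13, y₂ ≡ 16 mod 23. r = 7×23×4 + 8×13×16 ≡ 215 mod 299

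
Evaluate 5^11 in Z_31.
By repeated squaring mod 31: 5^{1}≡5, 5^{2}≡25, 5^{4}≡5, 5^{8}≡25. Then 5^{11} = 5^{8+2+1} ≡ 25 × 25 × 5 ≡ 25 mod 31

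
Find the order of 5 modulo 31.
Powers of 5 mod 31: 5^1≡5, 5^2≡25, 5^3≡1. Order = 3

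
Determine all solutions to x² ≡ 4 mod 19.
The square roots of 4 mod 19 are 17 and 2. Verify: 17² = 289 ≡ 4 mod 19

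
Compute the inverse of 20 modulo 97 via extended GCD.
Extended GCD: 20(34) + 97(-7) = 1. So 20^(-1) ≡ 34 (mod 97). Verify: 20 × 34 = 680 ≡ 1 (mod 97)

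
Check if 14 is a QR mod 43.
By Euler's criterion: 14^{21} ≡ 1 mod 43. Since this equals 1, 14 is a QR.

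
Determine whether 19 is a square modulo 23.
By Euler's criterion: 19^{11} ≡ 22 mod 23. Since this equals -1 (≡ 22), 19 is not a QR.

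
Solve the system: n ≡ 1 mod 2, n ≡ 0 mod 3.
M = 2 × 3 = 6. M₁ = 3, y₁ ≡ 1 mod 2. M₂ = 2, y₂ ≡ 2 mod 3. n = 1×3×1 + 0×2×2 ≡ 3 mod 6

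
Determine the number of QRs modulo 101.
For prime 101, there are (p-1)/2 = (101-1)/2 = 50 quadratic residues (excluding 0).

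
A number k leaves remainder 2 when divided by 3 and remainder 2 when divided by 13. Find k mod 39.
M = 3 × 13 = 39. M₁ = 13, y₁ ≡ 1 mod 3. M₂ = 3, y₂ ≡ 9 mod 13. k = 2×13×1 + 2×3×9 ≡ 2 mod 39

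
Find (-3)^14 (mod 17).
By repeated squaring (mod 17): (-3)^{1}≡14, (-3)^{2}≡9, (-3)^{4}≡13, (-3)^{8}≡16. Then (-3)^{14} = (-3)^{8+4+2} ≡ 16 × 13 × 9 ≡ 2 (mod 17)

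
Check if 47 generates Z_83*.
ord_83(47) divides 82. For each prime q|82: 47^{41}≡82, 47^{2}≡51, none ≡ 1. So 47 has order 82 and is a primitive root mod 83.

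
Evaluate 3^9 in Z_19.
By repeated squaring (mod 19): 3^{1}≡3, 3^{2}≡9, 3^{4}≡5, 3^{8}≡6. Then 3^{9} = 3^{8+1} ≡ 6 × 3 ≡ 18 (mod 19)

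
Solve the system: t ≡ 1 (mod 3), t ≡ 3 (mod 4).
M = 3 × 4 = 12. M₁ = 4, y₁ ≡ 1 (mod 3). M₂ = 3, y₂ ≡ 3 (mod 4). t = 1×4×1 + 3×3×3 ≡ 7 (mod 12)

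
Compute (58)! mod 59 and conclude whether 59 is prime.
(58)! mod 59 = 58. Since 58 ≡ -1 (mod 59), 59 is prime.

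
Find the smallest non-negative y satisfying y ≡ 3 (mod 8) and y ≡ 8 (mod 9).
M = 8 × 9 = 72. M₁ = 9, y₁ ≡ 1 (mod 8). M₂ = 8, y₂ ≡ 8 (mod 9). y = 3×9×1 + 8×8×8 ≡ 35 (mod 72)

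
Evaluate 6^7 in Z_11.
By repeated squaring mod 11: 6^{1}≡6, 6^{2}≡3, 6^{4}≡9. Then 6^{7} = 6^{4+2+1} ≡ 9 × 3 × 6 ≡ 8 mod 11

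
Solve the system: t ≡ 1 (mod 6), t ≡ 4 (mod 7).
M = 6 × 7 = 42. M₁ = 7, y₁ ≡ 1 (mod 6). M₂ = 6, y₂ ≡ 6 (mod 7). t = 1×7×1 + 4×6×6 ≡ 25 (mod 42)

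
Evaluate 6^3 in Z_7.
6^{3} = 216 ≡ 6 mod 7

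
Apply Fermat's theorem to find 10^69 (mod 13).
By Fermat: 10^{12} ≡ 1 (mod 13). 69 = 5×12 + 9. So 10^{69} ≡ 10^{9} ≡ 12 (mod 13)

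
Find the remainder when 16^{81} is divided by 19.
By Fermat: 16^{18} ≡ 1 mod 19. 81 = 4×18 + 9. So 16^{81} ≡ 16^{9} ≡ 1 mod 19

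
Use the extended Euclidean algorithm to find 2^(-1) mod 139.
Extended GCD: 2(-69) + 139(1) = 1. So 2^(-1) ≡ -69 ≡ 70 (mod 139). Verify: 2 × 70 = 140 ≡ 1 (mod 139)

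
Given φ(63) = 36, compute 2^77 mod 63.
By Euler: 2^{36} ≡ 1 mod 63 since gcd(2, 63) = 1. 77 = 2×36 + 5. So 2^{77} ≡ 2^{5} ≡ 32 mod 63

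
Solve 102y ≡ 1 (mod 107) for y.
Since 107 is prime, by Fermat 102^(-1) ≡ 102^{105} ≡ 64 (mod 107). Verify: 102 × 64 = 6528 ≡ 1 (mod 107)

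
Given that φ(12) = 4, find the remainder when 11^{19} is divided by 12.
By Euler: 11^{4} ≡ 1 mod 12 since gcd(11, 12) = 1. 19 = 4×4 + 3. So 11^{19} ≡ 11^{3} ≡ 11 mod 12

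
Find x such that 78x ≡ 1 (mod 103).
Since 103 is prime, by Fermat 78^(-1) ≡ 78^{101} ≡ 70 (mod 103). Verify: 78 × 70 = 5460 ≡ 1 (mod 103)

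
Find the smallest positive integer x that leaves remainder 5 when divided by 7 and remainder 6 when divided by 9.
M = 7 × 9 = 63. M₁ = 9, y₁ ≡ 4 (mod 7). M₂ = 7, y₂ ≡ 4 (mod 9). x = 5×9×4 + 6×7×4 ≡ 33 (mod 63)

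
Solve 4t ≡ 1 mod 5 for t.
Since 5 is prime, by Fermat 4^(-1) ≡ 4^{3} ≡ 4 mod 5. Verify: 4 × 4 = 16 ≡ 1 mod 5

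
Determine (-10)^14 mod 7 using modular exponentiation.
Using Fermat: (-10)^{6} ≡ 1 (mod 7). 14 ≡ 2 (mod 6). So (-10)^{14} ≡ (-10)^{2} ≡ 2 (mod 7)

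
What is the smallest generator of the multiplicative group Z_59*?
g = 2. For each prime q|58: 2^{29}≡58, 2^{2}≡4, none ≡ 1, so ord_59(2) = 58 and 2 is a primitive root.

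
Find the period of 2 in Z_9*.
Powers of 2 mod 9: 2^1≡2, 2^2≡4, 2^3≡8, 2^4≡7, 2^5≡5, 2^6≡1. ord_9(2) = 6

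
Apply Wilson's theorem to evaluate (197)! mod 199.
(198)! = (197)! × (198) ≡ -1 (mod 199). So (197)! ≡ -1 × (198)^(-1) ≡ (-1)×(-1) = 1 (mod 199)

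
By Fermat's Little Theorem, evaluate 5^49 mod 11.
By Fermat: 5^{10} ≡ 1 (mod 11). 49 = 4×10 + 9. So 5^{49} ≡ 5^{9} ≡ 9 (mod 11)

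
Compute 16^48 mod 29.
Using Fermat: 16^{28} ≡ 1 (mod 29). 48 ≡ 20 (mod 28). So 16^{48} ≡ 16^{20} ≡ 20 (mod 29)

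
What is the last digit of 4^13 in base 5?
Using Fermat: 4^{4} ≡ 1 (mod 5). 13 ≡ 1 (mod 4). So 4^{13} ≡ 4^{1} ≡ 4 (mod 5)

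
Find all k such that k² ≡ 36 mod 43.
The square roots of 36 mod 43 are 6 and 37. Verify: 6² = 36 ≡ 36 mod 43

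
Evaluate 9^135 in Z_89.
Using Fermat: 9^{88} ≡ 1 (mod 89). 135 ≡ 47 (mod 88). So 9^{135} ≡ 9^{47} ≡ 17 (mod 89)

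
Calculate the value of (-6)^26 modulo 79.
By repeated squaring mod 79: (-6)^{1}≡73, (-6)^{2}≡36, (-6)^{4}≡32, (-6)^{8}≡76, (-6)^{16}≡9. Then (-6)^{26} = (-6)^{16+8+2} ≡ 9 × 76 × 36 ≡ 55 mod 79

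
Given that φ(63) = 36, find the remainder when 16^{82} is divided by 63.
By Euler: 16^{36} ≡ 1 (mod 63) since gcd(16, 63) = 1. 82 = 2×36 + 10. So 16^{82} ≡ 16^{10} ≡ 16 (mod 63)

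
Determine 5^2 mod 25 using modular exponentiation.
5^{2} = 25 ≡ 0 (mod 25)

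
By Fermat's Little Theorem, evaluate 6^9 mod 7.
By Fermat: 6^{6} ≡ 1 mod 7. So 6^{9} = 6^{6} · 6^{3} ≡ 6^{3} ≡ 6 mod 7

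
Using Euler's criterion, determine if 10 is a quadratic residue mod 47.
By Euler's criterion: 10^{23} ≡ 46 mod 47. Since this equals -1 (≡ 46), 10 is not a QR.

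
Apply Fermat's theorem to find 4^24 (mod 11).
By Fermat: 4^{10} ≡ 1 (mod 11). 24 = 2×10 + 4. So 4^{24} ≡ 4^{4} ≡ 3 (mod 11)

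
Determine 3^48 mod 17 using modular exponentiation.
Using Fermat: 3^{16} ≡ 1 (mod 17). 48 ≡ 0 (mod 16). So 3^{48} ≡ 3^{0} ≡ 1 (mod 17)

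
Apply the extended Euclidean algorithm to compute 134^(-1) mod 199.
Extended GCD: 134(-49) + 199(33) = 1. So 134^(-1) ≡ -49 ≡ 150 mod 199. Verify: 134 × 150 = 20100 ≡ 1 mod 199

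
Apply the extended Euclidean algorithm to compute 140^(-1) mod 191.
Extended GCD: 140(-15) + 191(11) = 1. So 140^(-1) ≡ -15 ≡ 176 (mod 191). Verify: 140 × 176 = 24640 ≡ 1 (mod 191)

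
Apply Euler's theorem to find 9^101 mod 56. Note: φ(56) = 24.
By Euler: 9^{24} ≡ 1 mod 56 since gcd(9, 56) = 1. 101 = 4×24 + 5. So 9^{101} ≡ 9^{5} ≡ 25 mod 56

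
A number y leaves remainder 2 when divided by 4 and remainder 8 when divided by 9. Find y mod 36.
M = 4 × 9 = 36. M₁ = 9, y₁ ≡ 1 mod 4. M₂ = 4, y₂ ≡ 7 mod 9. y = 2×9×1 + 8×4×7 ≡ 26 mod 36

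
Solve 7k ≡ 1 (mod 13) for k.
Since 13 is prime, by Fermat 7^(-1) ≡ 7^{11} ≡ 2 (mod 13). Verify: 7 × 2 = 14 ≡ 1 (mod 13)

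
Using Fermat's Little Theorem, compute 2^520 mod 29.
By Fermat: 2^{28} ≡ 1 (mod 29). 520 ≡ 16 (mod 28). So 2^{520} ≡ 2^{16} ≡ 25 (mod 29)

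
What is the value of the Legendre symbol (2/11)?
(2/11) = 2^{5} mod 11 = -1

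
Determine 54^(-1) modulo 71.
Since 71 is prime, by Fermat 54^(-1) ≡ 54^{69} ≡ 25 (mod 71). Verify: 54 × 25 = 1350 ≡ 1 (mod 71)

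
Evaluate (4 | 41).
(4/41) = 4^{20} mod 41 = 1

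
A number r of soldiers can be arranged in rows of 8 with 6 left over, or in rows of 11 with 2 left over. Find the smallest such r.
M = 8 × 11 = 88. M₁ = 11, y₁ ≡ 3 mod 8. M₂ = 8, y₂ ≡ 7 mod 11. r = 6×11×3 + 2×8×7 ≡ 46 mod 88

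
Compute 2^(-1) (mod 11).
Since 11 is prime, by Fermat 2^(-1) ≡ 2^{9} ≡ 6 (mod 11). Verify: 2 × 6 = 12 ≡ 1 (mod 11)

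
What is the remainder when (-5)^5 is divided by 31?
By repeated squaring mod 31: (-5)^{1}≡26, (-5)^{2}≡25, (-5)^{4}≡5. Then (-5)^{5} = (-5)^{4+1} ≡ 5 × 26 ≡ 6 mod 31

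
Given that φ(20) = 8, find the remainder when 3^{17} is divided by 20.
By Euler: 3^{8} ≡ 1 (mod 20) since gcd(3, 20) = 1. 17 = 2×8 + 1. So 3^{17} ≡ 3^{1} ≡ 3 (mod 20)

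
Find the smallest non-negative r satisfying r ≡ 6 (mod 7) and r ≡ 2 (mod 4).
M = 7 × 4 = 28. M₁ = 4, y₁ ≡ 2 (mod 7). M₂ = 7, y₂ ≡ 3 (mod 4). r = 6×4×2 + 2×7×3 ≡ 6 (mod 28)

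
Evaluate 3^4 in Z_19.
3^{4} = 81 ≡ 5 (mod 19)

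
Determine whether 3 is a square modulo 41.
By Euler's criterion: 3^{20} ≡ 40 (mod 41). Since this equals -1 (≡ 40), 3 is not a QR.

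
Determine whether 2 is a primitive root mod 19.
ord_19(2) divides 18. For each prime q|18: 2^{9}≡18, 2^{6}≡7, none ≡ 1. So 2 has order 18 and is a primitive root mod 19.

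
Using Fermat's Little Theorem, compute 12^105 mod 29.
By Fermat: 12^{28} ≡ 1 (mod 29). 105 = 3×28 + 21. So 12^{105} ≡ 12^{21} ≡ 12 (mod 29)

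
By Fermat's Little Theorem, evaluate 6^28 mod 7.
By Fermat: 6^{6} ≡ 1 (mod 7). 28 = 4×6 + 4. So 6^{28} ≡ 6^{4} ≡ 1 (mod 7)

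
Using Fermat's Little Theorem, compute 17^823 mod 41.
By Fermat: 17^{40} ≡ 1 mod 41. 823 ≡ 23 mod 40. So 17^{823} ≡ 17^{23} ≡ 7 mod 41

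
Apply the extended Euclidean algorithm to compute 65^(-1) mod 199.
Extended GCD: 65(49) + 199(-16) = 1. So 65^(-1) ≡ 49 mod 199. Verify: 65 × 49 = 3185 ≡ 1 mod 199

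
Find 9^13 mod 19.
By repeated squaring mod 19: 9^{1}≡9, 9^{2}≡5, 9^{4}≡6, 9^{8}≡17. Then 9^{13} = 9^{8+4+1} ≡ 17 × 6 × 9 ≡ 6 mod 19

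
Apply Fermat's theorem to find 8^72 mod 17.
By Fermat: 8^{16} ≡ 1 mod 17. 72 = 4×16 + 8. So 8^{72} ≡ 8^{8} ≡ 1 mod 17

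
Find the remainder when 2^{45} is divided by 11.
By Fermat: 2^{10} ≡ 1 (mod 11). 45 = 4×10 + 5. So 2^{45} ≡ 2^{5} ≡ 10 (mod 11)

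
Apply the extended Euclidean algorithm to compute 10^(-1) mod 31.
Extended GCD: 10(-3) + 31(1) = 1. So 10^(-1) ≡ -3 ≡ 28 mod 31. Verify: 10 × 28 = 280 ≡ 1 mod 31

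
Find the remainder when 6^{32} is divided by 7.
By Fermat: 6^{6} ≡ 1 mod 7. 32 = 5×6 + 2. So 6^{32} ≡ 6^{2} ≡ 1 mod 7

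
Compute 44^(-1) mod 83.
Since 83 is prime, by Fermat 44^(-1) ≡ 44^{81} ≡ 17 mod 83. Verify: 44 × 17 = 748 ≡ 1 mod 83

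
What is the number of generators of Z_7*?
There are φ(7-1) = φ(6) = 2 primitive roots modulo 7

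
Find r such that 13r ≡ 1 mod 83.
Since 83 is prime, by Fermat 13^(-1) ≡ 13^{81} ≡ 32 mod 83. Verify: 13 × 32 = 416 ≡ 1 mod 83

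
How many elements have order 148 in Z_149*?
Number of primitive roots mod 149 = φ(p-1) = φ(148) = 72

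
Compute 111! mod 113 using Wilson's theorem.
(112)! = (111)! × (112) ≡ -1 mod 113. So (111)! ≡ -1 × (112)^(-1) ≡ (-1)×(-1) = 1 mod 113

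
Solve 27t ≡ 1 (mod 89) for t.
Since 89 is prime, by Fermat 27^(-1) ≡ 27^{87} ≡ 33 (mod 89). Verify: 27 × 33 = 891 ≡ 1 (mod 89)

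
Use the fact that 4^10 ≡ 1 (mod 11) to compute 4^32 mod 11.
By Fermat: 4^{10} ≡ 1 (mod 11). 32 = 3×10 + 2. So 4^{32} ≡ 4^{2} ≡ 5 (mod 11)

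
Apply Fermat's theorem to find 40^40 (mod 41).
By Fermat's Little Theorem, 40^{40} ≡ 1 (mod 41) since 41 is prime and gcd(40, 41) = 1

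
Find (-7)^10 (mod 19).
By repeated squaring (mod 19): (-7)^{1}≡12, (-7)^{2}≡11, (-7)^{4}≡7, (-7)^{8}≡11. Then (-7)^{10} = (-7)^{8+2} ≡ 11 × 11 ≡ 7 (mod 19)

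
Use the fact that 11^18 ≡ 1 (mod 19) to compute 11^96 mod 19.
By Fermat: 11^{18} ≡ 1 (mod 19). 96 = 5×18 + 6. So 11^{96} ≡ 11^{6} ≡ 1 (mod 19)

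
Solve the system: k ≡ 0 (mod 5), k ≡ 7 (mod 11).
M = 5 × 11 = 55. M₁ = 11, y₁ ≡ 1 (mod 5). M₂ = 5, y₂ ≡ 9 (mod 11). k = 0×11×1 + 7×5×9 ≡ 40 (mod 55)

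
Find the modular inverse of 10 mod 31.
Since 31 is prime, by Fermat 10^(-1) ≡ 10^{29} ≡ 28 (mod 31). Verify: 10 × 28 = 280 ≡ 1 (mod 31)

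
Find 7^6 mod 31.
By repeated squaring mod 31: 7^{1}≡7, 7^{2}≡18, 7^{4}≡14. Then 7^{6} = 7^{4+2} ≡ 14 × 18 ≡ 4 mod 31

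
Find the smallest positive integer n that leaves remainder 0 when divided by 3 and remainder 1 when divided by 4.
M = 3 × 4 = 12. M₁ = 4, y₁ ≡ 1 mod 3. M₂ = 3, y₂ ≡ 3 mod 4. n = 0×4×1 + 1×3×3 ≡ 9 mod 12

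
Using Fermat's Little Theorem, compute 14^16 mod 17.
By Fermat's Little Theorem, 14^{16} ≡ 1 (mod 17) since 17 is prime and gcd(14, 17) = 1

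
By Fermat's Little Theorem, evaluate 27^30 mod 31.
By Fermat's Little Theorem, 27^{30} ≡ 1 mod 31 since 31 is prime and gcd(27, 31) = 1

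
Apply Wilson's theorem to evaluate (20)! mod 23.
(22)! = (20)! × (21) × (22) ≡ -1 mod 23. So (20)! ≡ -1 × [(22)(21)]^(-1) ≡ 11 mod 23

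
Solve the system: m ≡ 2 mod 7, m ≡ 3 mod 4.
M = 7 × 4 = 28. M₁ = 4, y₁ ≡ 2 mod 7. M₂ = 7, y₂ ≡ 3 mod 4. m = 2×4×2 + 3×7×3 ≡ 23 mod 28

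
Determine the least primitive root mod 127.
g = 3. Powers: [3, 9, 27, 81, 116, 94, 28, 84, ...] generates all 126 non-zero residues.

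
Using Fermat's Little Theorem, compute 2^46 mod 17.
By Fermat: 2^{16} ≡ 1 (mod 17). 46 = 2×16 + 14. So 2^{46} ≡ 2^{14} ≡ 13 (mod 17)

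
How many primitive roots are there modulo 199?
Number of primitive roots mod 199 = φ(p-1) = φ(198) = 60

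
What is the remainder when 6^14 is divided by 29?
By repeated squaring mod 29: 6^{1}≡6, 6^{2}≡7, 6^{4}≡20, 6^{8}≡23. Then 6^{14} = 6^{8+4+2} ≡ 23 × 20 × 7 ≡ 1 mod 29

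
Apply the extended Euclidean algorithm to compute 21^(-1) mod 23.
Extended GCD: 21(11) + 23(-10) = 1. So 21^(-1) ≡ 11 mod 23. Verify: 21 × 11 = 231 ≡ 1 mod 23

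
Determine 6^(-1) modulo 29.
Since 29 is prime, by Fermat 6^(-1) ≡ 6^{27} ≡ 5 (mod 29). Verify: 6 × 5 = 30 ≡ 1 (mod 29)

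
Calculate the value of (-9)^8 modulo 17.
By repeated squaring mod 17: (-9)^{1}≡8, (-9)^{2}≡13, (-9)^{4}≡16, (-9)^{8}≡1. So (-9)^{8} ≡ 1 mod 17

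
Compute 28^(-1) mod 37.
Since 37 is prime, by Fermat 28^(-1) ≡ 28^{35} ≡ 4 mod 37. Verify: 28 × 4 = 112 ≡ 1 mod 37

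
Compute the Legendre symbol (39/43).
(39/43) = 39^{21} mod 43 = -1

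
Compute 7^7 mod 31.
By repeated squaring (mod 31): 7^{1}≡7, 7^{2}≡18, 7^{4}≡14. Then 7^{7} = 7^{4+2+1} ≡ 14 × 18 × 7 ≡ 28 (mod 31)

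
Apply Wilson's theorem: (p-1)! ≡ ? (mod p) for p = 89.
By Wilson's theorem, (88)! ≡ -1 ≡ 88 mod 89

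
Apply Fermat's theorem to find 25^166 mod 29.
By Fermat: 25^{28} ≡ 1 mod 29. 166 = 5×28 + 26. So 25^{166} ≡ 25^{26} ≡ 20 mod 29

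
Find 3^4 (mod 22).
3^{4} = 81 ≡ 15 (mod 22)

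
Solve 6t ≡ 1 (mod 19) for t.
Since 19 is prime, by Fermat 6^(-1) ≡ 6^{17} ≡ 16 (mod 19). Verify: 6 × 16 = 96 ≡ 1 (mod 19)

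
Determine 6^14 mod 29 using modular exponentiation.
By repeated squaring mod 29: 6^{1}≡6, 6^{2}≡7, 6^{4}≡20, 6^{8}≡23. Then 6^{14} = 6^{8+4+2} ≡ 23 × 20 × 7 ≡ 1 mod 29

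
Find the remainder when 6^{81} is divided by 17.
By Fermat: 6^{16} ≡ 1 mod 17. 81 = 5×16 + 1. So 6^{81} ≡ 6^{1} ≡ 6 mod 17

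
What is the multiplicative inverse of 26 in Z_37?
Since 37 is prime, by Fermat 26^(-1) ≡ 26^{35} ≡ 10 mod 37. Verify: 26 × 10 = 260 ≡ 1 mod 37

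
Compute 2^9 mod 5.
Using Fermat: 2^{4} ≡ 1 (mod 5). 9 ≡ 1 (mod 4). So 2^{9} ≡ 2^{1} ≡ 2 (mod 5)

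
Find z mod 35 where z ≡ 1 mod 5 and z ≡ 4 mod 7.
M = 5 × 7 = 35. M₁ = 7, y₁ ≡ 3 mod 5. M₂ = 5, y₂ ≡ 3 mod 7. z = 1×7×3 + 4×5×3 ≡ 11 mod 35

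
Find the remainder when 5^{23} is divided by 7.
By Fermat: 5^{6} ≡ 1 (mod 7). 23 = 3×6 + 5. So 5^{23} ≡ 5^{5} ≡ 3 (mod 7)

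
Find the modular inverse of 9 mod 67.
Since 67 is prime, by Fermat 9^(-1) ≡ 9^{65} ≡ 15 (mod 67). Verify: 9 × 15 = 135 ≡ 1 (mod 67)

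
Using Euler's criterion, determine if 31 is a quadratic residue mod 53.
By Euler's criterion: 31^{26} ≡ 52 (mod 53). Since this equals -1 (≡ 52), 31 is not a QR.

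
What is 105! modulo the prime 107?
(106)! = (105)! × (106) ≡ -1 (mod 107). So (105)! ≡ -1 × (106)^(-1) ≡ (-1)×(-1) = 1 (mod 107)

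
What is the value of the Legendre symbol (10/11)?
(10/11) = 10^{5} mod 11 = -1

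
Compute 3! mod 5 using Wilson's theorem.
(4)! = (3)! × (4) ≡ -1 mod 5. So (3)! ≡ -1 × (4)^(-1) ≡ (-1)×(-1) = 1 mod 5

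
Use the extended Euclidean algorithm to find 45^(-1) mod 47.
Extended GCD: 45(23) + 47(-22) = 1. So 45^(-1) ≡ 23 (mod 47). Verify: 45 × 23 = 1035 ≡ 1 (mod 47)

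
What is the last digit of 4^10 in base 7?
Using Fermat: 4^{6} ≡ 1 (mod 7). 10 ≡ 4 (mod 6). So 4^{10} ≡ 4^{4} ≡ 4 (mod 7)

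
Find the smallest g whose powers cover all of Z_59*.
g = 2. Powers: [2, 4, 8, 16, 32, 5, 10, 20, ...] generates all 58 non-zero residues.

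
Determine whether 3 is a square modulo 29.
By Euler's criterion: 3^{14} ≡ 28 (mod 29). Since this equals -1 (≡ 28), 3 is not a QR.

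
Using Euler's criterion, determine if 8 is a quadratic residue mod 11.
By Euler's criterion: 8^{5} ≡ 10 (mod 11). Since this equals -1 (≡ 10), 8 is not a QR.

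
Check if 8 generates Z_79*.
8^{13} ≡ 1 mod 79 and 13 < 78, so ord_79(8) = 13 ≠ 78 and 8 is not a primitive root.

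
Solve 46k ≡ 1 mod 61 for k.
Since 61 is prime, by Fermat 46^(-1) ≡ 46^{59} ≡ 4 mod 61. Verify: 46 × 4 = 184 ≡ 1 mod 61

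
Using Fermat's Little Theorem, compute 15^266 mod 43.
By Fermat: 15^{42} ≡ 1 mod 43. 266 ≡ 14 mod 42. So 15^{266} ≡ 15^{14} ≡ 6 mod 43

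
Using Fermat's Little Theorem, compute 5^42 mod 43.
By Fermat's Little Theorem, 5^{42} ≡ 1 mod 43 since 43 is prime and gcd(5, 43) = 1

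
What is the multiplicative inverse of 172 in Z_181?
Since 181 is prime, by Fermat 172^(-1) ≡ 172^{179} ≡ 20 mod 181. Verify: 172 × 20 = 3440 ≡ 1 mod 181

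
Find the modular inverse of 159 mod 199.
Since 199 is prime, by Fermat 159^(-1) ≡ 159^{197} ≡ 194 mod 199. Verify: 159 × 194 = 30846 ≡ 1 mod 199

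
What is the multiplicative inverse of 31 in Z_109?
Since 109 is prime, by Fermat 31^(-1) ≡ 31^{107} ≡ 102 mod 109. Verify: 31 × 102 = 3162 ≡ 1 mod 109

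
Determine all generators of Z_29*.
There are φ(28) = 12 primitive roots mod 29: {2, 3, 8, 10, 11, 14, 15, 18, 19, 21, 26, 27}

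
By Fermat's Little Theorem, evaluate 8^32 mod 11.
By Fermat: 8^{10} ≡ 1 (mod 11). 32 = 3×10 + 2. So 8^{32} ≡ 8^{2} ≡ 9 (mod 11)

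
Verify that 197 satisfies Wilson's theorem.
(196)! mod 197 = 196. Since this equals -1 (mod 197), Wilson confirms 197 is prime.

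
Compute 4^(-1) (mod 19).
Since 19 is prime, by Fermat 4^(-1) ≡ 4^{17} ≡ 5 (mod 19). Verify: 4 × 5 = 20 ≡ 1 (mod 19)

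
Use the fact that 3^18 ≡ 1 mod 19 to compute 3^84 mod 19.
By Fermat: 3^{18} ≡ 1 mod 19. 84 = 4×18 + 12. So 3^{84} ≡ 3^{12} ≡ 11 mod 19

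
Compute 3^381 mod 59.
Using Fermat: 3^{58} ≡ 1 (mod 59). 381 ≡ 33 (mod 58). So 3^{381} ≡ 3^{33} ≡ 22 (mod 59)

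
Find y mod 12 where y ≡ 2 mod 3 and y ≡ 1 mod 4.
M = 3 × 4 = 12. M₁ = 4, y₁ ≡ 1 mod 3. M₂ = 3, y₂ ≡ 3 mod 4. y = 2×4×1 + 1×3×3 ≡ 5 mod 12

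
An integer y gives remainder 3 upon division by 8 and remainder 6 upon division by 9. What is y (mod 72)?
M = 8 × 9 = 72. M₁ = 9, y₁ ≡ 1 (mod 8). M₂ = 8, y₂ ≡ 8 (mod 9). y = 3×9×1 + 6×8×8 ≡ 51 (mod 72)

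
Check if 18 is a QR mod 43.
By Euler's criterion: 18^{21} ≡ 42 mod 43. Since this equals -1 (≡ 42), 18 is not a QR.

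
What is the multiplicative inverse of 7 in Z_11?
Since 11 is prime, by Fermat 7^(-1) ≡ 7^{9} ≡ 8 (mod 11). Verify: 7 × 8 = 56 ≡ 1 (mod 11)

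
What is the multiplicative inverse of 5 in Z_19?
Since 19 is prime, by Fermat 5^(-1) ≡ 5^{17} ≡ 4 mod 19. Verify: 5 × 4 = 20 ≡ 1 mod 19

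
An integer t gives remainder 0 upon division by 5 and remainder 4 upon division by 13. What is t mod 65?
M = 5 × 13 = 65. M₁ = 13, y₁ ≡ 2 mod 5. M₂ = 5, y₂ ≡ 8 mod 13. t = 0×13×2 + 4×5×8 ≡ 30 mod 65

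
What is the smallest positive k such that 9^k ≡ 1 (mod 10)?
Powers of 9 mod 10: 9^1≡9, 9^2≡1. ord_10(9) = 2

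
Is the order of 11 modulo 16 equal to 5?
Powers of 11 mod 16: 11^1≡11, 11^2≡9, 11^3≡3, 11^4≡1. Already 11^4≡1, so the order is 4 < 5. No, the actual order is 4.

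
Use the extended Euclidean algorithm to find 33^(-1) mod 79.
Extended GCD: 33(12) + 79(-5) = 1. So 33^(-1) ≡ 12 mod 79. Verify: 33 × 12 = 396 ≡ 1 mod 79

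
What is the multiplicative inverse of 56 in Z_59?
Since 59 is prime, by Fermat 56^(-1) ≡ 56^{57} ≡ 39 (mod 59). Verify: 56 × 39 = 2184 ≡ 1 (mod 59)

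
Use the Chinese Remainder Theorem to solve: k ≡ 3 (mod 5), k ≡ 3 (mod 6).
M = 5 × 6 = 30. M₁ = 6, y₁ ≡ 1 (mod 5). M₂ = 5, y₂ ≡ 5 (mod 6). k = 3×6×1 + 3×5×5 ≡ 3 (mod 30)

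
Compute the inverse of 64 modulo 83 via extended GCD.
Extended GCD: 64(-35) + 83(27) = 1. So 64^(-1) ≡ -35 ≡ 48 (mod 83). Verify: 64 × 48 = 3072 ≡ 1 (mod 83)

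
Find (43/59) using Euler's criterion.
(43/59) = 43^{29} mod 59 = -1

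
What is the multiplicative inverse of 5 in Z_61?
Since 61 is prime, by Fermat 5^(-1) ≡ 5^{59} ≡ 49 (mod 61). Verify: 5 × 49 = 245 ≡ 1 (mod 61)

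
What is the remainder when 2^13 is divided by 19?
By repeated squaring (mod 19): 2^{1}≡2, 2^{2}≡4, 2^{4}≡16, 2^{8}≡9. Then 2^{13} = 2^{8+4+1} ≡ 9 × 16 × 2 ≡ 3 (mod 19)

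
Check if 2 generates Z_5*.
ord_5(2) divides 4. For each prime q|4: 2^{2}≡4, none ≡ 1. So 2 has order 4 and is a primitive root mod 5.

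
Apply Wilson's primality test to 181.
(180)! mod 181 = 180. Since 180 ≡ -1 (mod 181), 181 is prime.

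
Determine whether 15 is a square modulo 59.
By Euler's criterion: 15^{29} ≡ 1 mod 59. Since this equals 1, 15 is a QR.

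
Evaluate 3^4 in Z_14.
3^{4} = 81 ≡ 11 mod 14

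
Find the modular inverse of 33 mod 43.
Since 43 is prime, by Fermat 33^(-1) ≡ 33^{41} ≡ 30 (mod 43). Verify: 33 × 30 = 990 ≡ 1 (mod 43)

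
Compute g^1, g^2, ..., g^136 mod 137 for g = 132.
132^1, 132^2, ..., 132^{136} mod 137: [132, 25, 12, 77, 26, 7, 102, 38, 84, 128, 45, 49, 29, 129, 40, 74, 41, 69, 66, 81, 6, 107, 13, 72, 51, 19, 42, 64, 91, 93, 83, 133, 20, 37, 89, 103, 33, 109, 3, 122, 75, 36, 94, 78, 21, 32, 114, 115, 110, 135, 10, 87, 113, 120, 85, 123, 70, 61, 106, 18, 47, 39, 79, 16, 57, 126, 55, 136, 5, 112, 125, 60, 111, 130, 35, 99, 53, 9, 92, 88, 108, 8, 97, 63, 96, 68, 71, 56, 131, 30, 124, 65, 86, 118, 95, 73, 46, 44, 54, 4, 117, 100, 48, 34, 104, 28, 134, 15, 62, 101, 43, 59, 116, 105, 23, 22, 27, 2, 127, 50, 24, 17, 52, 14, 67, 76, 31, 119, 90, 98, 58, 121, 80, 11, 82, 1]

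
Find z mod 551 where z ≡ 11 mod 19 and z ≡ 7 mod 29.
M = 19 × 29 = 551. M₁ = 29, y₁ ≡ 2 mod 19. M₂ = 19, y₂ ≡ 26 mod 29. z = 11×29×2 + 7×19×26 ≡ 239 mod 551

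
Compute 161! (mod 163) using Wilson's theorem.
(162)! = (161)! × (162) ≡ -1 (mod 163). So (161)! ≡ -1 × (162)^(-1) ≡ (-1)×(-1) = 1 (mod 163)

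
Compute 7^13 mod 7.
By repeated squaring (mod 7): 7^{1}≡0, 7^{2}≡0, 7^{4}≡0, 7^{8}≡0. Then 7^{13} = 7^{8+4+1} ≡ 0 × 0 × 0 ≡ 0 (mod 7)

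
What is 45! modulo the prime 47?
(46)! = (45)! × (46) ≡ -1 mod 47. So (45)! ≡ -1 × (46)^(-1) ≡ (-1)×(-1) = 1 mod 47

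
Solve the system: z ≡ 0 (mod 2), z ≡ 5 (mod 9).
M = 2 × 9 = 18. M₁ = 9, y₁ ≡ 1 (mod 2). M₂ = 2, y₂ ≡ 5 (mod 9). z = 0×9×1 + 5×2×5 ≡ 14 (mod 18)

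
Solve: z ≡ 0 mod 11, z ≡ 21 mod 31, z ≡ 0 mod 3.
M = 11 × 31 × 3 = 1023. M₁ = 93, y₁ ≡ 9 mod 11. M₂ = 33, y₂ ≡ 16 mod 31. M₃ = 341, y₃ ≡ 2 mod 3. z = 0×93×9 + 21×33×16 + 0×341×2 ≡ 858 mod 1023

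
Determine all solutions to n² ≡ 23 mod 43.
The square roots of 23 mod 43 are 25 and 18. Verify: 25² = 625 ≡ 23 mod 43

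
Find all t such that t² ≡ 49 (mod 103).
The square roots of 49 mod 103 are 7 and 96. Verify: 7² = 49 ≡ 49 (mod 103)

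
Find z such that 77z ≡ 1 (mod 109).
Since 109 is prime, by Fermat 77^(-1) ≡ 77^{107} ≡ 17 (mod 109). Verify: 77 × 17 = 1309 ≡ 1 (mod 109)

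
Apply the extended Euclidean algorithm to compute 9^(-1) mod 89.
Extended GCD: 9(10) + 89(-1) = 1. So 9^(-1) ≡ 10 (mod 89). Verify: 9 × 10 = 90 ≡ 1 (mod 89)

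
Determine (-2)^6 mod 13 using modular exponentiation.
By repeated squaring mod 13: (-2)^{1}≡11, (-2)^{2}≡4, (-2)^{4}≡3. Then (-2)^{6} = (-2)^{4+2} ≡ 3 × 4 ≡ 12 mod 13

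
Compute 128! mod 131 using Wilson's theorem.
(130)! = (128)! × (129) × (130) ≡ -1 mod 131. So (128)! ≡ -1 × [(130)(129)]^(-1) ≡ 65 mod 131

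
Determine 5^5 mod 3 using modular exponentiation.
Using Fermat: 5^{2} ≡ 1 mod 3. 5 ≡ 1 mod 2. So 5^{5} ≡ 5^{1} ≡ 2 mod 3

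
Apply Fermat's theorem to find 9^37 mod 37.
By Fermat: 9^{36} ≡ 1 mod 37. So 9^{37} = 9^{36} · 9^{1} ≡ 9^{1} ≡ 9 mod 37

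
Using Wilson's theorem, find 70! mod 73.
(72)! = (70)! × (71) × (72) ≡ -1 mod 73. So (70)! ≡ -1 × [(72)(71)]^(-1) ≡ 36 mod 73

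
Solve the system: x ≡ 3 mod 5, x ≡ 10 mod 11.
M = 5 × 11 = 55. M₁ = 11, y₁ ≡ 1 mod 5. M₂ = 5, y₂ ≡ 9 mod 11. x = 3×11×1 + 10×5×9 ≡ 43 mod 55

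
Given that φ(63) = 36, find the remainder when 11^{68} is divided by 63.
By Euler: 11^{36} ≡ 1 (mod 63) since gcd(11, 63) = 1. 68 = 1×36 + 32. So 11^{68} ≡ 11^{32} ≡ 58 (mod 63)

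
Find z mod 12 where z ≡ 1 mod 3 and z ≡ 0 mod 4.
M = 3 × 4 = 12. M₁ = 4, y₁ ≡ 1 mod 3. M₂ = 3, y₂ ≡ 3 mod 4. z = 1×4×1 + 0×3×3 ≡ 4 mod 12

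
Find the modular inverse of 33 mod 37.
Since 37 is prime, by Fermat 33^(-1) ≡ 33^{35} ≡ 9 (mod 37). Verify: 33 × 9 = 297 ≡ 1 (mod 37)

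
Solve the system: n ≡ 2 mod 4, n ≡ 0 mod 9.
M = 4 × 9 = 36. M₁ = 9, y₁ ≡ 1 mod 4. M₂ = 4, y₂ ≡ 7 mod 9. n = 2×9×1 + 0×4×7 ≡ 18 mod 36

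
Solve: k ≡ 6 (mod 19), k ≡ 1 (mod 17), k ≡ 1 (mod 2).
M = 19 × 17 × 2 = 646. M₁ = 34, y₁ ≡ 14 (mod 19). M₂ = 38, y₂ ≡ 13 (mod 17). M₃ = 323, y₃ ≡ 1 (mod 2). k = 6×34×14 + 1×38×13 + 1×323×1 ≡ 443 (mod 646)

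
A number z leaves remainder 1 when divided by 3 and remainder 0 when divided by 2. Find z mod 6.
M = 3 × 2 = 6. M₁ = 2, y₁ ≡ 2 mod 3. M₂ = 3, y₂ ≡ 1 mod 2. z = 1×2×2 + 0×3×1 ≡ 4 mod 6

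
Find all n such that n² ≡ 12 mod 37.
The square roots of 12 mod 37 are 7 and 30. Verify: 7² = 49 ≡ 12 mod 37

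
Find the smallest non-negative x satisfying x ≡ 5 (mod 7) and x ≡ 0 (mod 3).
M = 7 × 3 = 21. M₁ = 3, y₁ ≡ 5 (mod 7). M₂ = 7, y₂ ≡ 1 (mod 3). x = 5×3×5 + 0×7×1 ≡ 12 (mod 21)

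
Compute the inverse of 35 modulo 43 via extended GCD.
Extended GCD: 35(16) + 43(-13) = 1. So 35^(-1) ≡ 16 mod 43. Verify: 35 × 16 = 560 ≡ 1 mod 43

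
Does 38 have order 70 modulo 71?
38^{35} ≡ 1 mod 71 and 35 < 70, so ord_71(38) = 35 ≠ 70 and 38 is not a primitive root.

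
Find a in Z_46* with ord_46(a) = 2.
45 has order 2 mod 46 since 45^{2} ≡ 1 (mod 46) and no smaller power works.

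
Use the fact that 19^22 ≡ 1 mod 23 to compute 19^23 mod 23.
By Fermat: 19^{22} ≡ 1 mod 23. So 19^{23} = 19^{22} · 19^{1} ≡ 19^{1} ≡ 19 mod 23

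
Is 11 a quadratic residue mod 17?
By Euler's criterion: 11^{8} ≡ 16 mod 17. Since this equals -1 (≡ 16), 11 is not a QR.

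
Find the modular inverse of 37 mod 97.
Since 97 is prime, by Fermat 37^(-1) ≡ 37^{95} ≡ 21 mod 97. Verify: 37 × 21 = 777 ≡ 1 mod 97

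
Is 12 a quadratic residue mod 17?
By Euler's criterion: 12^{8} ≡ 16 mod 17. Since this equals -1 (≡ 16), 12 is not a QR.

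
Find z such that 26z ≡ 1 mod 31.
Since 31 is prime, by Fermat 26^(-1) ≡ 26^{29} ≡ 6 mod 31. Verify: 26 × 6 = 156 ≡ 1 mod 31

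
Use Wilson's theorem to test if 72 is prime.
(71)! mod 72 = 0. Since 0 ≢ -1 (mod 72), 72 is not prime.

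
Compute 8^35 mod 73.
By repeated squaring mod 73: 8^{1}≡8, 8^{2}≡64, 8^{4}≡8, 8^{8}≡64, 8^{16}≡8, 8^{32}≡64. Then 8^{35} = 8^{32+2+1} ≡ 64 × 64 × 8 ≡ 64 mod 73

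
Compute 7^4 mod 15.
7^{4} = 2401 ≡ 1 (mod 15)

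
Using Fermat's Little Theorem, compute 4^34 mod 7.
By Fermat: 4^{6} ≡ 1 (mod 7). 34 = 5×6 + 4. So 4^{34} ≡ 4^{4} ≡ 4 (mod 7)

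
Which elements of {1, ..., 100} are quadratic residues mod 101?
Quadratic residues modulo 101: {1, 4, 5, 6, 9, 13, 14, 16, 17, 19, 20, 21, 22, 23, 24, 25, 30, 31, 33, 36, 37, 43, 45, 47, 49, 52, 54, 56, 58, 64, 65, 68, 70, 71, 76, 77, 78, 79, 80, 81, 82, 84, 85, 87, 88, 92, 95, 96, 97, 100}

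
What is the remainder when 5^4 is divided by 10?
5^{4} = 625 ≡ 5 (mod 10)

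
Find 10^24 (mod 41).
By repeated squaring (mod 41): 10^{1}≡10, 10^{2}≡18, 10^{4}≡37, 10^{8}≡16, 10^{16}≡10. Then 10^{24} = 10^{16+8} ≡ 10 × 16 ≡ 37 (mod 41)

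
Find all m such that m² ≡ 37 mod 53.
The square roots of 37 mod 53 are 14 and 39. Verify: 14² = 196 ≡ 37 mod 53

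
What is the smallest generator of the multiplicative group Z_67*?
g = 2. Powers: [2, 4, 8, 16, 32, 64, ...] generates all 66 non-zero residues.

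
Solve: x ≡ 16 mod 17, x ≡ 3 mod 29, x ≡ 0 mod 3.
M = 17 × 29 × 3 = 1479. M₁ = 87, y₁ ≡ 9 mod 17. M₂ = 51, y₂ ≡ 4 mod 29. M₃ = 493, y₃ ≡ 1 mod 3. x = 16×87×9 + 3×51×4 + 0×493×1 ≡ 1308 mod 1479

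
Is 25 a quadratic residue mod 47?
By Euler's criterion: 25^{23} ≡ 1 (mod 47). Since this equals 1, 25 is a QR.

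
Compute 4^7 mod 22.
By repeated squaring (mod 22): 4^{1}≡4, 4^{2}≡16, 4^{4}≡14. Then 4^{7} = 4^{4+2+1} ≡ 14 × 16 × 4 ≡ 16 (mod 22)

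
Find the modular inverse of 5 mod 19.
Since 19 is prime, by Fermat 5^(-1) ≡ 5^{17} ≡ 4 mod 19. Verify: 5 × 4 = 20 ≡ 1 mod 19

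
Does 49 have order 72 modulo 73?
49^{12} ≡ 1 (mod 73) and 12 < 72, so ord_73(49) = 12 ≠ 72 and 49 is not a primitive root.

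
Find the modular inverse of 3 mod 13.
Since 13 is prime, by Fermat 3^(-1) ≡ 3^{11} ≡ 9 mod 13. Verify: 3 × 9 = 27 ≡ 1 mod 13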